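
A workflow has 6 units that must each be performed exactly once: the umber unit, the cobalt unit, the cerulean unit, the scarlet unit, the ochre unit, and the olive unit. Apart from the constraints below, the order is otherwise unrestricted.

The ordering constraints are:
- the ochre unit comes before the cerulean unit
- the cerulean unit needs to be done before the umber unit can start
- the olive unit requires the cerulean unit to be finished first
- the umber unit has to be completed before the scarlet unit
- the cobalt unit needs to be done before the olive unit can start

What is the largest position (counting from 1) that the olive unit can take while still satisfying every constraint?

Nothing depends on the olive unit, so it can be the final unit, position 6.

6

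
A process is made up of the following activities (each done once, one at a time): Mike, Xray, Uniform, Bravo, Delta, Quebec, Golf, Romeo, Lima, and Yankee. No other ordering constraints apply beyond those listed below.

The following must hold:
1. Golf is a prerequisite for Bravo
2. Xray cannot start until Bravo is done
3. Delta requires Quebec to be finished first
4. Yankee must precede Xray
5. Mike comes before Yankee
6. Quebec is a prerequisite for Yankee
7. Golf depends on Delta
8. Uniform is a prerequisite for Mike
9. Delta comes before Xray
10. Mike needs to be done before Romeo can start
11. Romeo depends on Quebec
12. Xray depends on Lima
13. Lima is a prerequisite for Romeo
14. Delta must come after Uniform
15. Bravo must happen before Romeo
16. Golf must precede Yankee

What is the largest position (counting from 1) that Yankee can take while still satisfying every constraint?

Following the constraints forward from Yankee, its only required successor is Xray.
So at least 1 activity follows Yankee, putting Yankee no later than position 9. That position is achievable by scheduling everything else first.

9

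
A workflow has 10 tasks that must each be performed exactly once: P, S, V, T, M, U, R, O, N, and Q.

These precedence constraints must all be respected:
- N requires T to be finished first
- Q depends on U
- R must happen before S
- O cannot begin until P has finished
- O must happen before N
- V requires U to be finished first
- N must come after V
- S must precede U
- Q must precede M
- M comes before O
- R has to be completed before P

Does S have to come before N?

Tracing the constraints gives a chain: S → U → V → N.
That forces S before N in every valid schedule.

Yes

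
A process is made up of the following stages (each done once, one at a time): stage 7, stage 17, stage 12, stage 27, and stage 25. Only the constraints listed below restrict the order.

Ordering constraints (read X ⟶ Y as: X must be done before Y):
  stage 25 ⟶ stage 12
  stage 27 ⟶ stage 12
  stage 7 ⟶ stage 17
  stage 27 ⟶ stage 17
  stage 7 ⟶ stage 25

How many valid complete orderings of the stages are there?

8

The stages with no prerequisites are stage 7, stage 27; any of them can be placed first.
Systematically extending each partial ordering one stage at a time and counting, there are 8 complete orderings.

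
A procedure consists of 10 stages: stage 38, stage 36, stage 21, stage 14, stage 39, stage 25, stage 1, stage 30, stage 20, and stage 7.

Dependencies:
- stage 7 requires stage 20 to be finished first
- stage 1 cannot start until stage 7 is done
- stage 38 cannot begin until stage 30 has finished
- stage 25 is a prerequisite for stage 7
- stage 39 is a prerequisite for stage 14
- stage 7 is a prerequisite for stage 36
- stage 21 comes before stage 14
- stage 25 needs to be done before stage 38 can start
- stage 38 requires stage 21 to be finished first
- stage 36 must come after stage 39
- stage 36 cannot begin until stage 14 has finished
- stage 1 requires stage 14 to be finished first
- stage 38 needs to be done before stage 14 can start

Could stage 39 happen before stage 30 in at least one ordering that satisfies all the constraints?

Yes

Nothing in the constraints forces stage 30 before stage 39 — there is no chain from stage 30 to stage 39.
That means at least one valid schedule has stage 39 before stage 30.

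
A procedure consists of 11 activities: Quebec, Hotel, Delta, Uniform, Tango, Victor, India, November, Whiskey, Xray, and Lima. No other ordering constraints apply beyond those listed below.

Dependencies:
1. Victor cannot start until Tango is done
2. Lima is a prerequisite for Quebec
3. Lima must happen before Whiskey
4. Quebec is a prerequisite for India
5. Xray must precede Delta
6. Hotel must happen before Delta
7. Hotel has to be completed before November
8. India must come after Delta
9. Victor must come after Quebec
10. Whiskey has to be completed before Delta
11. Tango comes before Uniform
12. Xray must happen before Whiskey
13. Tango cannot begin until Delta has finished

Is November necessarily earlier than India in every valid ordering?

No

November and India are not related by any chain of constraints.
A valid ordering placing India before November exists, so the answer is no.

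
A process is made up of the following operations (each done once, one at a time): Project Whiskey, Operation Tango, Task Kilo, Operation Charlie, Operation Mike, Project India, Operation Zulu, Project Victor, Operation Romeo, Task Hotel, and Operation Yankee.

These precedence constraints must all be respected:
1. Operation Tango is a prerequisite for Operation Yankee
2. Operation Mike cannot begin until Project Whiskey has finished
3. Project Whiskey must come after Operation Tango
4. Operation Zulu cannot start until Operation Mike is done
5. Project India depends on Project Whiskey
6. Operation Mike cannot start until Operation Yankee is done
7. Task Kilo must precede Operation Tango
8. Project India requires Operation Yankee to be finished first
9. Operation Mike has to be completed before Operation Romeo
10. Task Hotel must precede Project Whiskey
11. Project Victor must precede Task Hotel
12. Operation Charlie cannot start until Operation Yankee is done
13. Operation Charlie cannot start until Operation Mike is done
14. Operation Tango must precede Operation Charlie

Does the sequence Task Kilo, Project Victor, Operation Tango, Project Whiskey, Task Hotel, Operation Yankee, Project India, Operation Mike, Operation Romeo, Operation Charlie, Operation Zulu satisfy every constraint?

No

The sequence places Project Whiskey ahead of Task Hotel.
That contradicts the constraint that Task Hotel must precede Project Whiskey.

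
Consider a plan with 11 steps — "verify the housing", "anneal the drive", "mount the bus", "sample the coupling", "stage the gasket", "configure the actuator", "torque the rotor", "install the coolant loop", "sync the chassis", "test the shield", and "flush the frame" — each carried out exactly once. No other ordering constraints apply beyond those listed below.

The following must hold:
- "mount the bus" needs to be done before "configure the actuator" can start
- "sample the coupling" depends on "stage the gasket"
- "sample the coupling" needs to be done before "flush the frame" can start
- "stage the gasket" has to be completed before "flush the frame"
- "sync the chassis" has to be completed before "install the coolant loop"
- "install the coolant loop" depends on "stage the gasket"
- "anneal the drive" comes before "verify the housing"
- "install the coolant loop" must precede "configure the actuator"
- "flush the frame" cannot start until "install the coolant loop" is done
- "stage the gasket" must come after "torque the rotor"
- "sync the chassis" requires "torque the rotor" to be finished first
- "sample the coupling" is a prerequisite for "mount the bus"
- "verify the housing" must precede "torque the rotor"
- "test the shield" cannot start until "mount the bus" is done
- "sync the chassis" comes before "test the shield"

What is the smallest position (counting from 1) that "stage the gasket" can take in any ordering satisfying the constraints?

Working backwards through the constraints from "stage the gasket", its full set of required predecessors is "verify the housing", "anneal the drive", "torque the rotor" — 3 of them.
So at minimum 3 steps come before "stage the gasket", putting "stage the gasket" no earlier than position 4. That position is achievable by scheduling exactly those predecessors first.

4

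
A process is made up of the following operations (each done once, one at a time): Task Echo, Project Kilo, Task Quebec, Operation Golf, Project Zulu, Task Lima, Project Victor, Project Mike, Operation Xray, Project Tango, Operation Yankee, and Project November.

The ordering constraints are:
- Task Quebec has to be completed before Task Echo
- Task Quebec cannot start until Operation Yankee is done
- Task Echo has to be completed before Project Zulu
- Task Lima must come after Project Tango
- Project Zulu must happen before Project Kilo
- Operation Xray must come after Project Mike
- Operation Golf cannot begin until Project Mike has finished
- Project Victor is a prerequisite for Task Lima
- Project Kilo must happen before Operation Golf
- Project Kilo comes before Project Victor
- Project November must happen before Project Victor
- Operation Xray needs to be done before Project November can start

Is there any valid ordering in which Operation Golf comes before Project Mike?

The constraints give a chain Project Mike → Operation Golf, which forces Project Mike before Operation Golf.
So no valid ordering can have Operation Golf before Project Mike.

No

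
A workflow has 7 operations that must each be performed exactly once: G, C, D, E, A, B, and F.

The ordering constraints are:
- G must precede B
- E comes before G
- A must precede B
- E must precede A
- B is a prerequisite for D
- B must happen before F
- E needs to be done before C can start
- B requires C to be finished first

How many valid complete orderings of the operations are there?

12

E is the only operation with nothing required before it, so every ordering starts there.
Systematically extending each partial ordering one operation at a time and counting, there are 12 complete orderings.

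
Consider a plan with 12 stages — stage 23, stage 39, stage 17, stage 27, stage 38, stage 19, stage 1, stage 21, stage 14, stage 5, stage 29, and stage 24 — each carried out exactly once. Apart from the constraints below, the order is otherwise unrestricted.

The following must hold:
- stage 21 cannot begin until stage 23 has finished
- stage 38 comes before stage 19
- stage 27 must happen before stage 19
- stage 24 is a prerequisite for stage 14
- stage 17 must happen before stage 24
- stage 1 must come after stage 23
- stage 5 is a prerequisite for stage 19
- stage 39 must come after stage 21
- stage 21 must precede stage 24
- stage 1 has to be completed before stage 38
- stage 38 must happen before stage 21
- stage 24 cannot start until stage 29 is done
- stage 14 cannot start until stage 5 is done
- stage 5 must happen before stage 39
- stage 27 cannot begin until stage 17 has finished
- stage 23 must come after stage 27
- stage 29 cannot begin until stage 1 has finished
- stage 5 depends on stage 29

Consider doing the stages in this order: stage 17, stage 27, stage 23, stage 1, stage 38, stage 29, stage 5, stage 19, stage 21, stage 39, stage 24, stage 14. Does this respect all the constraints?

Yes

Going through the constraints one by one, each required predecessor appears earlier in the sequence than its dependent — e.g. stage 17 (position 1) is before stage 24 (position 11), as required.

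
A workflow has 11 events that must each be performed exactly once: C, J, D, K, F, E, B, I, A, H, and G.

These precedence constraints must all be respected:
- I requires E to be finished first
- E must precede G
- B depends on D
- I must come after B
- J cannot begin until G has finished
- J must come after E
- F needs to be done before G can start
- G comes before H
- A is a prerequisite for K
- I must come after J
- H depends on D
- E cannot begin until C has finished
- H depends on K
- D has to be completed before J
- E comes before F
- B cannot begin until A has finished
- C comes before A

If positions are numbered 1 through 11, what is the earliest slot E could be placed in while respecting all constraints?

2

Working backwards through the constraints from E, its only required predecessor is C.
So at minimum 1 event comes before E, putting E no earlier than position 2. That position is achievable by scheduling exactly that predecessor first.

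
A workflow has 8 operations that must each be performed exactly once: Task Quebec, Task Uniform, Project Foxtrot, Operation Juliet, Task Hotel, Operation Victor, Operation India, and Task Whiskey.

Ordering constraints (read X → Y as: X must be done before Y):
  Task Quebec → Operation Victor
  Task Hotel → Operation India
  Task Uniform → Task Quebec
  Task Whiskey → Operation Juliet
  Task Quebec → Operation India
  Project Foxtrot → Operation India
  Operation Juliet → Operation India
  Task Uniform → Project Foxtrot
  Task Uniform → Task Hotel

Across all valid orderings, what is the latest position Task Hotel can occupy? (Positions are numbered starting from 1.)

7

The only operation forced after Task Hotel (directly or by a chain) is Operation India.
So at least 1 operation follows Task Hotel, putting Task Hotel no later than position 7. That position is achievable by scheduling everything else first.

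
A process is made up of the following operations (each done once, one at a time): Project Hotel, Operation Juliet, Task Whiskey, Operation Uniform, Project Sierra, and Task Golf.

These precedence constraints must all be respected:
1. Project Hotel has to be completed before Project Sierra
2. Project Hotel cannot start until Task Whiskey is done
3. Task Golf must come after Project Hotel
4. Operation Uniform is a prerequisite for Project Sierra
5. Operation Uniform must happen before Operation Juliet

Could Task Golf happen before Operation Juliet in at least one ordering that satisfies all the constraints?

No chain of constraints runs from Operation Juliet to Task Golf, so Operation Juliet is not required to come first.
So a valid ordering placing Task Golf earlier than Operation Juliet exists.

Yes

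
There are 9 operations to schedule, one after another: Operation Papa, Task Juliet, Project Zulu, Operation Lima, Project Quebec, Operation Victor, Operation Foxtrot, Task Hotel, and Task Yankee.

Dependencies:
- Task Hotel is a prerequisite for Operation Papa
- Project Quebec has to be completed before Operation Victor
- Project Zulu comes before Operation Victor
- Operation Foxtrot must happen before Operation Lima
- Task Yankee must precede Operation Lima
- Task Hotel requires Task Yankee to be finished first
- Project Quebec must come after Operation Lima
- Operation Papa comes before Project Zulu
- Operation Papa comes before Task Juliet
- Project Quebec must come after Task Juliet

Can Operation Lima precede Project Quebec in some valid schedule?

Every valid ordering already has Operation Lima before Project Quebec (the constraints require it), so in particular at least one does.

Yes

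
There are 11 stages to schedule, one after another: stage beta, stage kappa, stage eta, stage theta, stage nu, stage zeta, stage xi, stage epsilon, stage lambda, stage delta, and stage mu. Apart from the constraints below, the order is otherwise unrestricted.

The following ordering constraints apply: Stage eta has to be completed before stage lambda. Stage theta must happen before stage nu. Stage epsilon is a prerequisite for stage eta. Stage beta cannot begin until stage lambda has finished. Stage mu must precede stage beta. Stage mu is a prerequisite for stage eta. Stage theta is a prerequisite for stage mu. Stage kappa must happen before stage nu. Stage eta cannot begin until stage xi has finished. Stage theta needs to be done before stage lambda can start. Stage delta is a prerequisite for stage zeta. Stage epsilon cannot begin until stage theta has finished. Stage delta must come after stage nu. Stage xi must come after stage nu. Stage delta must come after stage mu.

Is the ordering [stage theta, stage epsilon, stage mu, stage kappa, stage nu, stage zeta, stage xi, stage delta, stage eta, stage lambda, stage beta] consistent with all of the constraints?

The sequence places stage zeta ahead of stage delta.
Since stage delta is required before stage zeta, the ordering is invalid.

No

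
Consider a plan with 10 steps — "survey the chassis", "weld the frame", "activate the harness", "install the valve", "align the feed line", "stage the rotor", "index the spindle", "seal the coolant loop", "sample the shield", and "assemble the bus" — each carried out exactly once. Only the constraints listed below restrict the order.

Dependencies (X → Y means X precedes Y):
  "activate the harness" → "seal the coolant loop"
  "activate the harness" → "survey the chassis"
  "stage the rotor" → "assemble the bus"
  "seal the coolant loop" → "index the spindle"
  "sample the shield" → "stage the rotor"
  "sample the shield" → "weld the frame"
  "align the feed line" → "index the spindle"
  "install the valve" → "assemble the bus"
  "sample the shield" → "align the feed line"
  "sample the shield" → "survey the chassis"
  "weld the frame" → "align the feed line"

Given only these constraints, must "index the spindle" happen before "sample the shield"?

There is a chain "sample the shield" → "align the feed line" → "index the spindle", which puts "sample the shield" before "index the spindle".
So "index the spindle" does not have to come before "sample the shield" — it cannot.

No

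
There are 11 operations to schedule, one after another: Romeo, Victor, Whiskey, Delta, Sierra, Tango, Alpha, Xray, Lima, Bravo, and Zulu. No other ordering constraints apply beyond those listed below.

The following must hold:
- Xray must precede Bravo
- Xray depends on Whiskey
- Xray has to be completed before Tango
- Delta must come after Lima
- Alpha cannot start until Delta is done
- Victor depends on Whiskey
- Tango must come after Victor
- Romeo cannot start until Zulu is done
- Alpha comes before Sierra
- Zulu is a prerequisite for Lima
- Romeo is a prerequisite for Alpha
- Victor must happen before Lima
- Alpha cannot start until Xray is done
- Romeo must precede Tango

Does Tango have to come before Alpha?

Nothing in the constraints links Tango and Alpha; they are unordered relative to each other.
So Tango can come before Alpha or after — it is not forced.

No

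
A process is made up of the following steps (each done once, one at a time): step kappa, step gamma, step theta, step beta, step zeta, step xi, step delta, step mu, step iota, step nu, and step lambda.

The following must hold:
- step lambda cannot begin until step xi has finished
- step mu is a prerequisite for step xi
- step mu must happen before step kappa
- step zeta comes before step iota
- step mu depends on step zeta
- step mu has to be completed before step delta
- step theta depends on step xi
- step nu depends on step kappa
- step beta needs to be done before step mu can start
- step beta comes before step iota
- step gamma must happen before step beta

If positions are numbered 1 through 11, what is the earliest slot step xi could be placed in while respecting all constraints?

5

The steps that are forced before step xi, directly or transitively, are step gamma, step beta, step zeta, step mu. That's 4 steps.
With 4 mandatory predecessors, the earliest step xi can sit is position 4+1 = 5, and placing just those 4 first achieves it.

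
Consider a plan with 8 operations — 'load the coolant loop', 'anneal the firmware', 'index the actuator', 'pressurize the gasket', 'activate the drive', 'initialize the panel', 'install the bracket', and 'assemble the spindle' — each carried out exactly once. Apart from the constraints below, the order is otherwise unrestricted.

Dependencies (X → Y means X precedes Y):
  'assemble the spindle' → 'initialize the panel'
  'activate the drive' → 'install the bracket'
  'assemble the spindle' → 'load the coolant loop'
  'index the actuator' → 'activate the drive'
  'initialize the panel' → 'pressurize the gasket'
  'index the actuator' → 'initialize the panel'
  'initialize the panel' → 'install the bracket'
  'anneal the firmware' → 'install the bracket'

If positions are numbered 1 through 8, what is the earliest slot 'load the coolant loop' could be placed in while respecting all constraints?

2

The only operation forced before 'load the coolant loop' (directly or transitively) is 'assemble the spindle'.
So at minimum 1 operation comes before 'load the coolant loop', putting 'load the coolant loop' no earlier than position 2. That position is achievable by scheduling exactly that predecessor first.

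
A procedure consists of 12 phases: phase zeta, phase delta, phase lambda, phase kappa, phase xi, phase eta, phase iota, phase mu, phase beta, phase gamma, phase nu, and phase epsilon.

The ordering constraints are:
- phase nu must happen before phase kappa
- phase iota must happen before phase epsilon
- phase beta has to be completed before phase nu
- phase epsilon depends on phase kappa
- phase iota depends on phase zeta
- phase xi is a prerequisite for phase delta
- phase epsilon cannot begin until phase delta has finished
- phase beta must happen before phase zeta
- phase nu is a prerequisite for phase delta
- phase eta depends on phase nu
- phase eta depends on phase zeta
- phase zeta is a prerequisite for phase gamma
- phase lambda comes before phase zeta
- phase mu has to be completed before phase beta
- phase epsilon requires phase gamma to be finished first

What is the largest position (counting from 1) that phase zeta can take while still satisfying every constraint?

8

Following every chain forward from phase zeta, the phases that must come later are phase eta, phase iota, phase gamma, phase epsilon — 4 of them.
With 4 mandatory successors out of 12 phases total, the latest slot for phase zeta is 12−4 = 8, and it's reachable by doing all non-successors before phase zeta.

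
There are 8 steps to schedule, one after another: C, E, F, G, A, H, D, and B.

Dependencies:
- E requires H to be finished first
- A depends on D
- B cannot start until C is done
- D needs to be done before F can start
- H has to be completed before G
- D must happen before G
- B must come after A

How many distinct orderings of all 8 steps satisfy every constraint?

The steps with no prerequisites are C, H, D; any of them can be placed first.
Systematically extending each partial ordering one step at a time and counting, there are 1116 complete orderings.

1116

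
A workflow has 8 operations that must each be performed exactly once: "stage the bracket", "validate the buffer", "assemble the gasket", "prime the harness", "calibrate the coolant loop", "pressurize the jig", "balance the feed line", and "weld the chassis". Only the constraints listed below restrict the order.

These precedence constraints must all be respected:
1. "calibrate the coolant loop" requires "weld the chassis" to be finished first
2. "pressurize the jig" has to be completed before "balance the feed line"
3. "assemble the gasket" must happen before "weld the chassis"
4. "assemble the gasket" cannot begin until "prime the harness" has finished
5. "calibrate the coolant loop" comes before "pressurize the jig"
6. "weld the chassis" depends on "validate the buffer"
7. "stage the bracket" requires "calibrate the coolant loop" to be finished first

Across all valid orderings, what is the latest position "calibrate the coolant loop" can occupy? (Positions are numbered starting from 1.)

The operations that are forced after "calibrate the coolant loop", directly or by a chain of constraints, are "stage the bracket", "pressurize the jig", "balance the feed line". That's 3 operations.
With 3 mandatory successors out of 8 operations total, the latest slot for "calibrate the coolant loop" is 8−3 = 5, and it's reachable by doing all non-successors before "calibrate the coolant loop".

5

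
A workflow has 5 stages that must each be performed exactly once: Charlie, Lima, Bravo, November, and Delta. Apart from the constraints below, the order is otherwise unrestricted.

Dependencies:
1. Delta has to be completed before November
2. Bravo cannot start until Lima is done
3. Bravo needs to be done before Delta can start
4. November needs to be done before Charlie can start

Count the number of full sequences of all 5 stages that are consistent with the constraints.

Lima is the only stage with nothing required before it, so every ordering starts there.
Continuing from there, at each step only one stage has all its prerequisites placed, so the ordering is fully determined — there is exactly 1.

1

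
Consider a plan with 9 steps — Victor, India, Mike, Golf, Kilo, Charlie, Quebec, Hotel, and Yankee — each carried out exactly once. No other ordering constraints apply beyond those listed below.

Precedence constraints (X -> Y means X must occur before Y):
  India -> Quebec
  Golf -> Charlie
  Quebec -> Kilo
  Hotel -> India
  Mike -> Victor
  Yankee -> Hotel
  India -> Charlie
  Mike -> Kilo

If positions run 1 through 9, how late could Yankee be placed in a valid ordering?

Every step that must follow Yankee has to come after it. Tracing all chains starting from Yankee, those steps are: India, Kilo, Charlie, Quebec, Hotel — 5 in total.
With 5 mandatory successors out of 9 steps total, the latest slot for Yankee is 9−5 = 4, and it's reachable by doing all non-successors before Yankee.

4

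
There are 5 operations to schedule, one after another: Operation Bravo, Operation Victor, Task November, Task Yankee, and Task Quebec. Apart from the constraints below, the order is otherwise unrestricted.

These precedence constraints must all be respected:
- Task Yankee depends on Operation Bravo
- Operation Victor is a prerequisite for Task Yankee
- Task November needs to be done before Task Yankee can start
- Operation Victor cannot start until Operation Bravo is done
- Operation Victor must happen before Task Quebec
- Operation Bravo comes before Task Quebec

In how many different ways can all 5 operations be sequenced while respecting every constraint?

7

2 operations have no prerequisites (Operation Bravo, Task November), so any of them could come first.
Counting all ways to extend the partial order to a total order gives 7.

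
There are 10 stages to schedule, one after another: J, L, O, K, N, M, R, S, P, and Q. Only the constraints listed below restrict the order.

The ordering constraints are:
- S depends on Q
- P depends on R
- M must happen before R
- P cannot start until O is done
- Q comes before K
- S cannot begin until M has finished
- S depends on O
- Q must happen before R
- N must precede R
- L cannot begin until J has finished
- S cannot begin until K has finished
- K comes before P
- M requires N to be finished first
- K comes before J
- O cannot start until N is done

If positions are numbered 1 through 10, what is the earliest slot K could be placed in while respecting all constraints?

The only stage forced before K (directly or transitively) is Q.
With 1 mandatory predecessor, the earliest K can sit is position 1+1 = 2, and placing just that one first achieves it.

2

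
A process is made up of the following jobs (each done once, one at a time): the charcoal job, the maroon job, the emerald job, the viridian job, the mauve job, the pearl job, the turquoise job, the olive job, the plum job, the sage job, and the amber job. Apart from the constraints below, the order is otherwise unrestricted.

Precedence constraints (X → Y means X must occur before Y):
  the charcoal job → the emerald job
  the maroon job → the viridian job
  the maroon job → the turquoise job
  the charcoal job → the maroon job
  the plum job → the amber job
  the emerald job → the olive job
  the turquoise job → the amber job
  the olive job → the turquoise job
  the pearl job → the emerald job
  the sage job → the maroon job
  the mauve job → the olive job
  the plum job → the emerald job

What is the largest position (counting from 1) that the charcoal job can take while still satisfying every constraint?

Following every chain forward from the charcoal job, the jobs that must come later are the maroon job, the emerald job, the viridian job, the turquoise job, the olive job, the amber job — 6 of them.
With 6 mandatory successors out of 11 jobs total, the latest slot for the charcoal job is 11−6 = 5, and it's reachable by doing all non-successors before the charcoal job.

5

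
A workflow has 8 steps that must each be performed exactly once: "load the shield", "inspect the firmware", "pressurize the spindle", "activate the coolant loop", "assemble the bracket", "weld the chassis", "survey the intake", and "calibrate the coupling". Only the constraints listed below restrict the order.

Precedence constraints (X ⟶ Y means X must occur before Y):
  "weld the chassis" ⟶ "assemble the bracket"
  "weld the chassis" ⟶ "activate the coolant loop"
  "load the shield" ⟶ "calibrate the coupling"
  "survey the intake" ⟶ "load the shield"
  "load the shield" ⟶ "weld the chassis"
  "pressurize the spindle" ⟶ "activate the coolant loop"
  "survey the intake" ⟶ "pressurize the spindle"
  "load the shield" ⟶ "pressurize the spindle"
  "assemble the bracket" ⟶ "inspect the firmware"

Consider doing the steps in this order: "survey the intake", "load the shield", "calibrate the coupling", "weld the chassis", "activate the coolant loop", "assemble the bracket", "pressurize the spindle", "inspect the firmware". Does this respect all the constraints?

The sequence places "activate the coolant loop" ahead of "pressurize the spindle".
Since "pressurize the spindle" is required before "activate the coolant loop", the ordering is invalid.

No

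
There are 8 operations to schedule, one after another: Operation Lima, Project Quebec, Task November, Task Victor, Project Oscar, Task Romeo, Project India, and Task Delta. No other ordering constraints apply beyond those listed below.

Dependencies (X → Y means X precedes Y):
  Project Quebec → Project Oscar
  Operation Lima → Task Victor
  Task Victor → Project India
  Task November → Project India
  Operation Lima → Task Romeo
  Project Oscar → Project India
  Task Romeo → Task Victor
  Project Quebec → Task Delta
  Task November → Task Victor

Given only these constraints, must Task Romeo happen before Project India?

Following the dependencies: Task Romeo → Task Victor → Project India.
So Task Romeo must precede Project India in any valid ordering.

Yes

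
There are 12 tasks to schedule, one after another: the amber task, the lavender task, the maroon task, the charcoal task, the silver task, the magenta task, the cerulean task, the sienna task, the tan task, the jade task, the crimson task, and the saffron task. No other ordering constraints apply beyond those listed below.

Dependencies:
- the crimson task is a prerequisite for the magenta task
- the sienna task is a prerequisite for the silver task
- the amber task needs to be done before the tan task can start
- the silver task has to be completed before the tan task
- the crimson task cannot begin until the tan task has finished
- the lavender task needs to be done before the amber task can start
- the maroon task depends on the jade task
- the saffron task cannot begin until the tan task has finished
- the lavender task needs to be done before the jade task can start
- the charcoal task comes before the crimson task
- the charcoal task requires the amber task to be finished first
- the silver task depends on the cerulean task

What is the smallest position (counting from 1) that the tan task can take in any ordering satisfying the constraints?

6

The tasks that are forced before the tan task, directly or transitively, are the amber task, the lavender task, the silver task, the cerulean task, the sienna task. That's 5 tasks.
With 5 mandatory predecessors, the earliest the tan task can sit is position 5+1 = 6, and placing just those 5 first achieves it.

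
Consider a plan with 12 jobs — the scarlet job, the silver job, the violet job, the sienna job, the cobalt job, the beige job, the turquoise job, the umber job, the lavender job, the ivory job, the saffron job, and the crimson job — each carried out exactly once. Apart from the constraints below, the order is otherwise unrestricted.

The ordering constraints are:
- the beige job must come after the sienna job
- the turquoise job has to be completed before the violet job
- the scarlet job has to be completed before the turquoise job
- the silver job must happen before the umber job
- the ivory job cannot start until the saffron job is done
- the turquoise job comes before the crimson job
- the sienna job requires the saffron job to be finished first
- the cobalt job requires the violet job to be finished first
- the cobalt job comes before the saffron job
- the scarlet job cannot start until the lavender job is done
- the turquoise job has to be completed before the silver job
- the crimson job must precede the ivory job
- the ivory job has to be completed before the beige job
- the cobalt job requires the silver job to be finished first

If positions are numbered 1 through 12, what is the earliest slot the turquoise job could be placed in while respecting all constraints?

Working backwards through the constraints from the turquoise job, its full set of required predecessors is the scarlet job, the lavender job — 2 of them.
So at minimum 2 jobs come before the turquoise job, putting the turquoise job no earlier than position 3. That position is achievable by scheduling exactly those predecessors first.

3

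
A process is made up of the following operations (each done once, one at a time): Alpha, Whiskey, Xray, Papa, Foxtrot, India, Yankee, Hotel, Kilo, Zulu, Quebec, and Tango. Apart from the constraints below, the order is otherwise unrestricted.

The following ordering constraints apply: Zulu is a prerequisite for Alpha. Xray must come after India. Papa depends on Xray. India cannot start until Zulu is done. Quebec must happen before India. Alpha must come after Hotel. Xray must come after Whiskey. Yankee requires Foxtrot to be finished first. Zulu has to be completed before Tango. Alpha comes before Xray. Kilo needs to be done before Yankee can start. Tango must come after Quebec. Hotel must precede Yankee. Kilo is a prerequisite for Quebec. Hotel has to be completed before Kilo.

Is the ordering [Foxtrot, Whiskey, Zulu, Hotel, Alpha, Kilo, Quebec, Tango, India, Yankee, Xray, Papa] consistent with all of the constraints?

Yes

Going through the constraints one by one, each required predecessor appears earlier in the sequence than its dependent — e.g. Foxtrot (position 1) is before Yankee (position 10), as required.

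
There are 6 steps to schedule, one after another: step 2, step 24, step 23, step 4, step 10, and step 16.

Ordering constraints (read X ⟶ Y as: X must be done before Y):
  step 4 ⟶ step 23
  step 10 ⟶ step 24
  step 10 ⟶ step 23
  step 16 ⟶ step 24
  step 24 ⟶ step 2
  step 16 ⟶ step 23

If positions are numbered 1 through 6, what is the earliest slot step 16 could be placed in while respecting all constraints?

1

Step 16 has no prerequisites at all, so it can go in position 1.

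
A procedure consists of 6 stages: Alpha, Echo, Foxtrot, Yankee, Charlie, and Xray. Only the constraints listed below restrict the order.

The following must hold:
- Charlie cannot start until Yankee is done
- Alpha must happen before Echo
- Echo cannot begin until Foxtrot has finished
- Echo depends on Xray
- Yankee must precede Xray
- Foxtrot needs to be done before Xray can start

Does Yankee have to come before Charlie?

Yes

Following the dependencies: Yankee → Charlie.
Hence Yankee necessarily comes before Charlie.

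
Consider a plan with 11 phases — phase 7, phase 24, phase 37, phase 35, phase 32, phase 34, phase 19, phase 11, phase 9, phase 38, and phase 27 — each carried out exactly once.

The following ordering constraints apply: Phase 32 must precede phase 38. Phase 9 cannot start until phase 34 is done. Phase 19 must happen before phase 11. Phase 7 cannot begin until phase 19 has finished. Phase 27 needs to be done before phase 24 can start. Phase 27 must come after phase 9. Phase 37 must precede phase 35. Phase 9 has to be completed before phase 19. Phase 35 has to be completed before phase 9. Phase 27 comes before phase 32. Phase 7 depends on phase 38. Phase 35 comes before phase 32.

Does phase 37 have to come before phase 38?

Chaining the stated constraints: phase 37 → phase 35 → phase 32 → phase 38.
So phase 37 must precede phase 38 in any valid ordering.

Yes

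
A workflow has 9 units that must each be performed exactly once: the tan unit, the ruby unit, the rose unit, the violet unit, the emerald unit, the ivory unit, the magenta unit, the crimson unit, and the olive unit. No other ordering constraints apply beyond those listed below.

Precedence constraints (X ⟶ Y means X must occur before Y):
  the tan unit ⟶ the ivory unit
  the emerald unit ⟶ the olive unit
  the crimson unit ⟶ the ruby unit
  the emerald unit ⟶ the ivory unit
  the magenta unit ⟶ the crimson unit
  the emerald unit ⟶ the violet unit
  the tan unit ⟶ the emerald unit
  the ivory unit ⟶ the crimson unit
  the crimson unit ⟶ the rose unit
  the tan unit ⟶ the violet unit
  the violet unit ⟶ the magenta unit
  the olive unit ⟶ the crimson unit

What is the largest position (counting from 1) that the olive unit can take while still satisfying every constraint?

The units that are forced after the olive unit, directly or by a chain of constraints, are the ruby unit, the rose unit, the crimson unit. That's 3 units.
So at least 3 units follow the olive unit, putting the olive unit no later than position 6. That position is achievable by scheduling everything else first.

6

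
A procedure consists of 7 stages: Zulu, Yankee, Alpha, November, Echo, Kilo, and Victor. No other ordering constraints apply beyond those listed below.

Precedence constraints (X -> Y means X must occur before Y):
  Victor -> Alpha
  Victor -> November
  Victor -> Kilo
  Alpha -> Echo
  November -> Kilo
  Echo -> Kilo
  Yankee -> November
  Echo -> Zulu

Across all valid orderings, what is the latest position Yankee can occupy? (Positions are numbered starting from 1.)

Every stage that must follow Yankee has to come after it. Tracing all chains starting from Yankee, those stages are: November, Kilo — 2 in total.
With 2 mandatory successors out of 7 stages total, the latest slot for Yankee is 7−2 = 5, and it's reachable by doing all non-successors before Yankee.

5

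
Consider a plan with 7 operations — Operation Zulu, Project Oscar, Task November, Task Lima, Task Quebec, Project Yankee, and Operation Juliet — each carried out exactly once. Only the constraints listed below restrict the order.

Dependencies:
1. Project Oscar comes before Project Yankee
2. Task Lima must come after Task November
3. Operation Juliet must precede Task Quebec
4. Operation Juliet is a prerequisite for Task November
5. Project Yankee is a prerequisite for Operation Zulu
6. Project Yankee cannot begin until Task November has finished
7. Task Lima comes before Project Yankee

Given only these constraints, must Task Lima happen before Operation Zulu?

Yes

Following the dependencies: Task Lima → Project Yankee → Operation Zulu.
So Task Lima must precede Operation Zulu in any valid ordering.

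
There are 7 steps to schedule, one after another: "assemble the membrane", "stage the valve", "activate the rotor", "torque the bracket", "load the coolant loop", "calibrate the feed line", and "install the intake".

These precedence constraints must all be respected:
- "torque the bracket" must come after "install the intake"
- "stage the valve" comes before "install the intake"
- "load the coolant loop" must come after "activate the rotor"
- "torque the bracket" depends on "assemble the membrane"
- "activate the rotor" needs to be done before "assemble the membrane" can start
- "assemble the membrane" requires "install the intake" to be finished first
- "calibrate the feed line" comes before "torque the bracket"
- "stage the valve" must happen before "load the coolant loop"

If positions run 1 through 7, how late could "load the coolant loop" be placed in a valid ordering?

7

"load the coolant loop" has no required successors, so nothing stops it from going last (position 7).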